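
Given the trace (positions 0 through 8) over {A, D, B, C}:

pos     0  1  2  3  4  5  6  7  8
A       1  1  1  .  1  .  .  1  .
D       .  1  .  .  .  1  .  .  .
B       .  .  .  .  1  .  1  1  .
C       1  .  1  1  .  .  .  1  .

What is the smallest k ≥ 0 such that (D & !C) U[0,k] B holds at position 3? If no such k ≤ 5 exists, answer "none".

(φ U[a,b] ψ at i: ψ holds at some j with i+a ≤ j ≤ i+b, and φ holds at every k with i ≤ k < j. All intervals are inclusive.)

none

Need earliest j ≥ 3 with B, and (D & !C) at every k in [3,j-1].
  j=3: rhs fails.
  j=4: rhs holds but lhs fails at k=3.
  j=5: rhs fails.
  j=6: rhs holds but lhs fails at k=3.
  j=7: rhs holds but lhs fails at k=3.
  j=8: rhs fails.
No witness within the range → none.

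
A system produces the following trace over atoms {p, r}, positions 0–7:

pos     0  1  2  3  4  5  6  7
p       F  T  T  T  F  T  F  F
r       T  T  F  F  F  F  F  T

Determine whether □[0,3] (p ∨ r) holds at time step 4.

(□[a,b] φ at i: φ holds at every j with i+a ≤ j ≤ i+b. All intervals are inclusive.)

False

Check (p ∨ r) at every j in [4,7]:
  j=4: false
  j=5: true
  j=6: false
  j=7: true
Fails at j=4 → formula fails.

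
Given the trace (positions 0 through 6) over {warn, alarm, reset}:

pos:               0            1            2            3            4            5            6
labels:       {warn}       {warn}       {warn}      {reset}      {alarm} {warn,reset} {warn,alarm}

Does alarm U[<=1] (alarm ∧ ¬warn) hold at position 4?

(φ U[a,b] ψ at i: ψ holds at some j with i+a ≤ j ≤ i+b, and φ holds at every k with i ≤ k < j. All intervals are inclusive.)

Holds

Need some j in [4,5] with (alarm ∧ ¬warn), and alarm at every k in [4,j-1].
  j=4: (alarm ∧ ¬warn) holds; no prefix to check → satisfied.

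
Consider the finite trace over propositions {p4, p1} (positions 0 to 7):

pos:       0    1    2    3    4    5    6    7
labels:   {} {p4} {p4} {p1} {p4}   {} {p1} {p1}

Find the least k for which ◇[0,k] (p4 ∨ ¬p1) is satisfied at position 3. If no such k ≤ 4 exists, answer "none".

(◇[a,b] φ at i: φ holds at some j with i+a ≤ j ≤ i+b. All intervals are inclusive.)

1

Scan j = 3,4,… for (p4 ∨ ¬p1):
  j=3: fails
  j=4: holds
First hit at j=4, so smallest k = 4-3 = 1.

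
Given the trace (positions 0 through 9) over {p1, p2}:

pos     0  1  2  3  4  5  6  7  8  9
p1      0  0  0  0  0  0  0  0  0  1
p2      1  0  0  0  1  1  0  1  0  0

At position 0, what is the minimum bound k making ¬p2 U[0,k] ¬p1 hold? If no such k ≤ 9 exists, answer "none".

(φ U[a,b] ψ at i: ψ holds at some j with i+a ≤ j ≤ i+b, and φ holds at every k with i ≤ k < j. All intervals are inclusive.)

Need earliest j ≥ 0 with ¬p1, and ¬p2 at every k in [0,j-1].
  j=0: rhs holds (empty prefix). k = 0.

0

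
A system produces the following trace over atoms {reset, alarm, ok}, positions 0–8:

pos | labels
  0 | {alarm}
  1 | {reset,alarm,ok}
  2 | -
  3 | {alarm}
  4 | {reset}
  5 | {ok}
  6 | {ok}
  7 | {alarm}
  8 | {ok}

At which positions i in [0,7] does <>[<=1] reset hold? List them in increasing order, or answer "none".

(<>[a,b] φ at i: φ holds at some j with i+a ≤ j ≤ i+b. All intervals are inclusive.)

Evaluate at each i in [0,7]:
  i=0: ✓ (witness j=1)
  i=1: ✓ (witness j=1)
  i=2: ✗ (none in [2,3])
  i=3: ✓ (witness j=4)
  i=4: ✓ (witness j=4)
  i=5: ✗ (none in [5,6])
  i=6: ✗ (none in [6,7])
  i=7: ✗ (none in [7,8])

0, 1, 3, 4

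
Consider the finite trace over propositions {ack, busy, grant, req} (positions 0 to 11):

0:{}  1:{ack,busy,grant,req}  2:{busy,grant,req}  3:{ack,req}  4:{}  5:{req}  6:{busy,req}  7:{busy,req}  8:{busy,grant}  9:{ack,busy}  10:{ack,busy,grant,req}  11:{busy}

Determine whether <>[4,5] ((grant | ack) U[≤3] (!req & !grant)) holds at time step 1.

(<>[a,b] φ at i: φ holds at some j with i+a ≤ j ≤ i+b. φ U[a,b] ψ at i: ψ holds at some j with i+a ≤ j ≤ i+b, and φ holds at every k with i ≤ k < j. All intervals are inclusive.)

False

Check ((grant | ack) U[≤3] (!req & !grant)) at each j in [5,6]:
  j=5: fails
  j=6: fails
No position in the window satisfies it → formula fails.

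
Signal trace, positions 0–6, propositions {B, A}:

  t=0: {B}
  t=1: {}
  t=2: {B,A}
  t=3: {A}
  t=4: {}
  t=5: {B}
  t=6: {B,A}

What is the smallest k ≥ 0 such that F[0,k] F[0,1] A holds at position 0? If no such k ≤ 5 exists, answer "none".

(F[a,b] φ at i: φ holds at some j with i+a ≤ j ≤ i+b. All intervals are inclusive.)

1

Scan j = 0,1,… for F[0,1] A:
  j=0: fails
  j=1: holds
First hit at j=1, so smallest k = 1-0 = 1.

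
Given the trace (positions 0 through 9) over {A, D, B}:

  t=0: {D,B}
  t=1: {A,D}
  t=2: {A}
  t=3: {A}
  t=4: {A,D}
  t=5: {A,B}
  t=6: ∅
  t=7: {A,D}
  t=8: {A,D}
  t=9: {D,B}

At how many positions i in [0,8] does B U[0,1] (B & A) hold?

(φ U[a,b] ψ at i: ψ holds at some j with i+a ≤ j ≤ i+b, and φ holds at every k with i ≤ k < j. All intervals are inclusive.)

1

Evaluate at each i in [0,8]:
  i=0: ✗ (no rhs in [0,1])
  i=1: ✗ (no rhs in [1,2])
  i=2: ✗ (no rhs in [2,3])
  i=3: ✗ (no rhs in [3,4])
  i=4: ✗ (lhs fails at k=4 before rhs at j=5)
  i=5: ✓ (rhs at j=5)
  i=6: ✗ (no rhs in [6,7])
  i=7: ✗ (no rhs in [7,8])
  i=8: ✗ (no rhs in [8,9])
Positions where it holds: {5} → 1.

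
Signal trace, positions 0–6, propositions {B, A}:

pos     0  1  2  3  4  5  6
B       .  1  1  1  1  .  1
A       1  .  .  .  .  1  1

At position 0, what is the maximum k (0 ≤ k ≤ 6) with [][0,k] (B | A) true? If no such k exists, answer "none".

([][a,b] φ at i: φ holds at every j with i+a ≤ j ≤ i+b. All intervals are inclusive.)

(B | A) must hold from j=0 onward; find where it first fails.
  j=0: holds
  j=1: holds
  j=2: holds
  j=3: holds
  j=4: holds
  j=5: holds
  j=6: holds
Holds through j=6; largest k = 6.

6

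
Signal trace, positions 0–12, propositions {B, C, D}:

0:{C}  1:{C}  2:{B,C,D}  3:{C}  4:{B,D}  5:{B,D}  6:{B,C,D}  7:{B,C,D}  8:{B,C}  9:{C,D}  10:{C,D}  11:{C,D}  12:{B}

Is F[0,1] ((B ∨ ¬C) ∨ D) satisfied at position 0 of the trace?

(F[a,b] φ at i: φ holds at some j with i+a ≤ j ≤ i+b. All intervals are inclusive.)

Check ((B ∨ ¬C) ∨ D) at each j in [0,1]:
  j=0: false
  j=1: false
No position in the window satisfies it → formula fails.

Does not hold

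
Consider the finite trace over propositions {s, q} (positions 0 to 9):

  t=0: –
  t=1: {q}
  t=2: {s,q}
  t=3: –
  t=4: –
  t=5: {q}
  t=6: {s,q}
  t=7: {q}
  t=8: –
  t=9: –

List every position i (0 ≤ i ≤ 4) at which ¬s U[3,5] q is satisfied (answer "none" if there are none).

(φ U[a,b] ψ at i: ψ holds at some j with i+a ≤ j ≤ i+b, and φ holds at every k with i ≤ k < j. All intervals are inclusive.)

3

Evaluate at each i in [0,4]:
  i=0: ✗ (lhs fails at k=2 before rhs at j=5)
  i=1: ✗ (lhs fails at k=2 before rhs at j=5)
  i=2: ✗ (lhs fails at k=2 before rhs at j=5)
  i=3: ✓ (rhs at j=6; lhs holds on [3,5])
  i=4: ✗ (lhs fails at k=6 before rhs at j=7)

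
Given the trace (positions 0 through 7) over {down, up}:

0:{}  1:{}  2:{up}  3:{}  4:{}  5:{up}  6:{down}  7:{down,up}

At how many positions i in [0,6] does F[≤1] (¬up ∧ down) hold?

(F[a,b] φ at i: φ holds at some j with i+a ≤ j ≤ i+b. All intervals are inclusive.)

2

Evaluate at each i in [0,6]:
  i=0: ✗ (none in [0,1])
  i=1: ✗ (none in [1,2])
  i=2: ✗ (none in [2,3])
  i=3: ✗ (none in [3,4])
  i=4: ✗ (none in [4,5])
  i=5: ✓ (witness j=6)
  i=6: ✓ (witness j=6)
Positions where it holds: {5, 6} → 2.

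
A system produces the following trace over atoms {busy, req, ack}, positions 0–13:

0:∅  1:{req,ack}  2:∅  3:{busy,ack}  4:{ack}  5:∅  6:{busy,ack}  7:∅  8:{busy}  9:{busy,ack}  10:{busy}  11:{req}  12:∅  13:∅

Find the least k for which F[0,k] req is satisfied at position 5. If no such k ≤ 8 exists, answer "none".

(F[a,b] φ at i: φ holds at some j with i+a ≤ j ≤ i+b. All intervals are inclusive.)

Scan j = 5,6,… for req:
  j=5: fails
  j=6: fails
  j=7: fails
  j=8: fails
  j=9: fails
  j=10: fails
  j=11: holds
First hit at j=11, so smallest k = 11-5 = 6.

6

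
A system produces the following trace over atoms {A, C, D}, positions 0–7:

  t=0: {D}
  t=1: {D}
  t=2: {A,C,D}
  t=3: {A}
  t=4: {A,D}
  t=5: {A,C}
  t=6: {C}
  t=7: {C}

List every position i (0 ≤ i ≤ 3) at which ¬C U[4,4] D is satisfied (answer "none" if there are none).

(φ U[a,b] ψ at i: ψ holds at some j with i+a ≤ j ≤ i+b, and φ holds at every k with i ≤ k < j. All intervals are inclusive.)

none

Evaluate at each i in [0,3]:
  i=0: ✗ (lhs fails at k=2 before rhs at j=4)
  i=1: ✗ (no rhs in [5,5])
  i=2: ✗ (no rhs in [6,6])
  i=3: ✗ (no rhs in [7,7])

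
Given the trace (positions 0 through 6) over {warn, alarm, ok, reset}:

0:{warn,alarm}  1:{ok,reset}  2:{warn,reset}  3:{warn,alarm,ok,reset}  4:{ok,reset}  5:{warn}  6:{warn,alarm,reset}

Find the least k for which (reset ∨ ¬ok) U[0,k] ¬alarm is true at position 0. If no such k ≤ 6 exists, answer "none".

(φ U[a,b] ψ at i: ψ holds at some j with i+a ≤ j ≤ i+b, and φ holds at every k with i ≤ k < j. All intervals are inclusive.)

1

Need earliest j ≥ 0 with ¬alarm, and (reset ∨ ¬ok) at every k in [0,j-1].
  j=0: rhs fails.
  j=1: rhs holds; lhs holds on [0,0]. k = 1.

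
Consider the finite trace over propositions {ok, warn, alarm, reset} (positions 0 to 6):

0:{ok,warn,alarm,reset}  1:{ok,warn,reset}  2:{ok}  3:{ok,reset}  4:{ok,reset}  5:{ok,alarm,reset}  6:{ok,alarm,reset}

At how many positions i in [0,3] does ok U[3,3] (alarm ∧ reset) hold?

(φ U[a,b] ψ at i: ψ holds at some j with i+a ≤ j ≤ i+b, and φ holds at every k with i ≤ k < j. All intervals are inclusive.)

Evaluate at each i in [0,3]:
  i=0: ✗ (no rhs in [3,3])
  i=1: ✗ (no rhs in [4,4])
  i=2: ✓ (rhs at j=5; lhs holds on [2,4])
  i=3: ✓ (rhs at j=6; lhs holds on [3,5])
Positions where it holds: {2, 3} → 2.

2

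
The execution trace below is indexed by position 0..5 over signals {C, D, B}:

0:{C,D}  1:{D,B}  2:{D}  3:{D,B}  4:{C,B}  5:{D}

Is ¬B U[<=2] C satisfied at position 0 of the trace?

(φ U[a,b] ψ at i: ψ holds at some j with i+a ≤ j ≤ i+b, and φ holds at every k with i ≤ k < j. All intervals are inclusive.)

Need some j in [0,2] with C, and ¬B at every k in [0,j-1].
  j=0: C holds; no prefix to check → satisfied.

Yes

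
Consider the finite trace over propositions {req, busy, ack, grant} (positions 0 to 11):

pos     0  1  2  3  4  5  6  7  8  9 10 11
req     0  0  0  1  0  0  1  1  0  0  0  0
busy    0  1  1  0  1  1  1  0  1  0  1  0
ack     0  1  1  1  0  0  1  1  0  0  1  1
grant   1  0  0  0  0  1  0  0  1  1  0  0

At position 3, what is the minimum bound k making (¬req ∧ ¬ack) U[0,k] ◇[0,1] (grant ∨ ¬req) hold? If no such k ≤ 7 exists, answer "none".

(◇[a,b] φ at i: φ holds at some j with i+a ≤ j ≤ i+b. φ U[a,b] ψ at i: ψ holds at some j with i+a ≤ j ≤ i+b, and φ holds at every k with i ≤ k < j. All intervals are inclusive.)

0

Need earliest j ≥ 3 with ◇[0,1] (grant ∨ ¬req), and (¬req ∧ ¬ack) at every k in [3,j-1].
  j=3: rhs holds (empty prefix). k = 0.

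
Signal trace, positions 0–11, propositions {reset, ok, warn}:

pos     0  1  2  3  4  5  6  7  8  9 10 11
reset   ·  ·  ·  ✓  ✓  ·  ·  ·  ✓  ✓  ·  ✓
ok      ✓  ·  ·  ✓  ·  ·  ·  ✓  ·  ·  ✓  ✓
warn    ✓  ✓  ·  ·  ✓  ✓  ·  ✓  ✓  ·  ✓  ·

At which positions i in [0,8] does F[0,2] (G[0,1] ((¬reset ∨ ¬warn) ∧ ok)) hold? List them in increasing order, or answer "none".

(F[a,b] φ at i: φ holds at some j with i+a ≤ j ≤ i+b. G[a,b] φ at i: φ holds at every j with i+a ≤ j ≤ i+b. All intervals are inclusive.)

8

Evaluate at each i in [0,8]:
  i=0: ✗ (none in [0,2])
  i=1: ✗ (none in [1,3])
  i=2: ✗ (none in [2,4])
  i=3: ✗ (none in [3,5])
  i=4: ✗ (none in [4,6])
  i=5: ✗ (none in [5,7])
  i=6: ✗ (none in [6,8])
  i=7: ✗ (none in [7,9])
  i=8: ✓ (witness j=10)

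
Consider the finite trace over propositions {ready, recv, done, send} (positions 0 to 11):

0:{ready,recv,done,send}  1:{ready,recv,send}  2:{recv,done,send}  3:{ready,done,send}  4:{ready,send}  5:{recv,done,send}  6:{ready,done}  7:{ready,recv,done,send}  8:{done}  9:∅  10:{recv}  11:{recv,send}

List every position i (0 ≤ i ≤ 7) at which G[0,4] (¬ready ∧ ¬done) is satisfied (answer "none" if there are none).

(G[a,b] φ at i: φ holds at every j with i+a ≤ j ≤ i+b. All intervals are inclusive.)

Evaluate at each i in [0,7]:
  i=0: ✗ (fails at j=0)
  i=1: ✗ (fails at j=1)
  i=2: ✗ (fails at j=2)
  i=3: ✗ (fails at j=3)
  i=4: ✗ (fails at j=4)
  i=5: ✗ (fails at j=5)
  i=6: ✗ (fails at j=6)
  i=7: ✗ (fails at j=7)

none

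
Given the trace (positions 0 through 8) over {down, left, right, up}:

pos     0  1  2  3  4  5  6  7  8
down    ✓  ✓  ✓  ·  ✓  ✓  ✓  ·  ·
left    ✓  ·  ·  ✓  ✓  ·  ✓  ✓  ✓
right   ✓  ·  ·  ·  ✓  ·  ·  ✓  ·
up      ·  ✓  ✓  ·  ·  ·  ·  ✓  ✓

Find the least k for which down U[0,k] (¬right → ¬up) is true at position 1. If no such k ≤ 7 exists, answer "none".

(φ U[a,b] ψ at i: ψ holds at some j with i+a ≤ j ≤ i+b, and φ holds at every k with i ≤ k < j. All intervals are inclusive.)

Need earliest j ≥ 1 with (¬right → ¬up), and down at every k in [1,j-1].
  j=1: rhs fails.
  j=2: rhs fails.
  j=3: rhs holds; lhs holds on [1,2]. k = 2.

2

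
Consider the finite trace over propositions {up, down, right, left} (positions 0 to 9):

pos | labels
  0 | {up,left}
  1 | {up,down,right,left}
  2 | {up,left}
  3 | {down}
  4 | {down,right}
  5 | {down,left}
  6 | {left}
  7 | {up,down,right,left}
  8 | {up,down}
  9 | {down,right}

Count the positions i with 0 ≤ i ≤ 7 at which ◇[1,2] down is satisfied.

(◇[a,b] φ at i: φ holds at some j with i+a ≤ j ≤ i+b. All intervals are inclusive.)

8

Evaluate at each i in [0,7]:
  i=0: ✓ (witness j=1)
  i=1: ✓ (witness j=3)
  i=2: ✓ (witness j=3)
  i=3: ✓ (witness j=4)
  i=4: ✓ (witness j=5)
  i=5: ✓ (witness j=7)
  i=6: ✓ (witness j=7)
  i=7: ✓ (witness j=8)
Positions where it holds: {0, 1, 2, 3, 4, 5, 6, 7} → 8.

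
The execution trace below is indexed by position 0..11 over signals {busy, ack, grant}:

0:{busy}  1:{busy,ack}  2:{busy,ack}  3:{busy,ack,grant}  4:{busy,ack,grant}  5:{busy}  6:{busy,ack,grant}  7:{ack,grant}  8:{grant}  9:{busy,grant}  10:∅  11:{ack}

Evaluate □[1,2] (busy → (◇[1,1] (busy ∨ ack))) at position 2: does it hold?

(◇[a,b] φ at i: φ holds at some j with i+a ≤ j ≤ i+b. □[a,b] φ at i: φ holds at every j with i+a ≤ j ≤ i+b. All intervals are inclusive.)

Check (busy → (◇[1,1] (busy ∨ ack))) at every j in [3,4]:
  j=3: antecedent true; consequent holds (witness at 4) → ✓
  j=4: antecedent true; consequent holds (witness at 5) → ✓
All positions satisfy it → formula holds.

Holds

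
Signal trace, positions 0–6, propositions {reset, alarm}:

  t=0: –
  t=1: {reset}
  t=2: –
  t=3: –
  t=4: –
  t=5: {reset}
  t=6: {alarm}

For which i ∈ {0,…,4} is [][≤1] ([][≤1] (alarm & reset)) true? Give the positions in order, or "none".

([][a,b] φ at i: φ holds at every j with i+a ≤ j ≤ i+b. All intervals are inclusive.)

none

Evaluate at each i in [0,4]:
  i=0: ✗ (fails at j=0)
  i=1: ✗ (fails at j=1)
  i=2: ✗ (fails at j=2)
  i=3: ✗ (fails at j=3)
  i=4: ✗ (fails at j=4)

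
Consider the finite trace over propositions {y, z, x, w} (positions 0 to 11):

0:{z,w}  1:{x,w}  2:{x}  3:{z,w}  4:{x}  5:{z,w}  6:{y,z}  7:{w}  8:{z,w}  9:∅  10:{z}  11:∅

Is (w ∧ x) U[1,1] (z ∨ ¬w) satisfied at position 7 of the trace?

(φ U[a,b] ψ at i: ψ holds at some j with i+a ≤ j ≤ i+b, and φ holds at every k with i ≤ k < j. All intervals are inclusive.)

Need some j in [8,8] with (z ∨ ¬w), and (w ∧ x) at every k in [7,j-1].
  j=8: (z ∨ ¬w) holds, but (w ∧ x) fails at k=7 → not this j.
No j in the window works → until fails.

Does not hold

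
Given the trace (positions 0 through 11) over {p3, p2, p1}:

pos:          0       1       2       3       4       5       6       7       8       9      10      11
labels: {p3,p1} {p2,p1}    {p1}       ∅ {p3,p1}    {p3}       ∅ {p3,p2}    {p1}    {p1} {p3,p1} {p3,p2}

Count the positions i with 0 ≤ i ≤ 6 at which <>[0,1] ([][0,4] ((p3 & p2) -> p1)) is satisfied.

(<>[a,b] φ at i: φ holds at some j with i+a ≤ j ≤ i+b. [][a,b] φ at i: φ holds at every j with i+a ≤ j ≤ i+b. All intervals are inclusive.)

3

Evaluate at each i in [0,6]:
  i=0: ✓ (witness j=0)
  i=1: ✓ (witness j=1)
  i=2: ✓ (witness j=2)
  i=3: ✗ (none in [3,4])
  i=4: ✗ (none in [4,5])
  i=5: ✗ (none in [5,6])
  i=6: ✗ (none in [6,7])
Positions where it holds: {0, 1, 2} → 3.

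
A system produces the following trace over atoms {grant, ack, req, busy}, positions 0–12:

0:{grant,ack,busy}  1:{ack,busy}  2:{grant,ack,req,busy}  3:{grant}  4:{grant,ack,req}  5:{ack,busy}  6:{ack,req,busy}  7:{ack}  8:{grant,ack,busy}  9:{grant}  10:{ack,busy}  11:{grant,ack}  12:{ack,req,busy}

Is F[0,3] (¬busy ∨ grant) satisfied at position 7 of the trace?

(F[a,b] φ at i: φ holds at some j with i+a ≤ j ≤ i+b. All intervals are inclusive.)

Check (¬busy ∨ grant) at each j in [7,10]:
  j=7: true
  j=8: true
  j=9: true
  j=10: false
Found at j=7 → formula holds.

Holds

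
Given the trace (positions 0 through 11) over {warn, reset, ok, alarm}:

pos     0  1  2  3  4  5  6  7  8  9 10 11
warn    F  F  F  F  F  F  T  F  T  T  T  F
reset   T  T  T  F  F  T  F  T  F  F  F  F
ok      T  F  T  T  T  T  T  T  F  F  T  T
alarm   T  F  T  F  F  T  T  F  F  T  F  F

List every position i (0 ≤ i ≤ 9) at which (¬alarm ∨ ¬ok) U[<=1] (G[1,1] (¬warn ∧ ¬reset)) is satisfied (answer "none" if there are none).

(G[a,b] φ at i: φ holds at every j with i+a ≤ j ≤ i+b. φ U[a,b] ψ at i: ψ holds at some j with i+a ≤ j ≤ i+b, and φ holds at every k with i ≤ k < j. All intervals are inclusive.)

1, 2, 3, 9

Evaluate at each i in [0,9]:
  i=0: ✗ (no rhs in [0,1])
  i=1: ✓ (rhs at j=2; lhs holds on [1,1])
  i=2: ✓ (rhs at j=2)
  i=3: ✓ (rhs at j=3)
  i=4: ✗ (no rhs in [4,5])
  i=5: ✗ (no rhs in [5,6])
  i=6: ✗ (no rhs in [6,7])
  i=7: ✗ (no rhs in [7,8])
  i=8: ✗ (no rhs in [8,9])
  i=9: ✓ (rhs at j=10; lhs holds on [9,9])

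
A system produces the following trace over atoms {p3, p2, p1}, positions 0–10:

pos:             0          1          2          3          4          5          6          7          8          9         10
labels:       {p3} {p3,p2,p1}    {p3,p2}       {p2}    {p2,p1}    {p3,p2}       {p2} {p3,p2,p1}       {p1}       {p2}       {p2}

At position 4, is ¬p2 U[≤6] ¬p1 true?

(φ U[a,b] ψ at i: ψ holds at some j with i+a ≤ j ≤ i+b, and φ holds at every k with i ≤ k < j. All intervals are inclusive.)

Need some j in [4,10] with ¬p1, and ¬p2 at every k in [4,j-1].
  j=4: ¬p1 false.
  j=5: ¬p1 holds, but ¬p2 fails at k=4 → not this j.
  j=6: ¬p1 holds, but ¬p2 fails at k=4 → not this j.
  j=7: ¬p1 false.
  j=8: ¬p1 false.
  j=9: ¬p1 holds, but ¬p2 fails at k=4 → not this j.
  j=10: ¬p1 holds, but ¬p2 fails at k=4 → not this j.
No j in the window works → until fails.

False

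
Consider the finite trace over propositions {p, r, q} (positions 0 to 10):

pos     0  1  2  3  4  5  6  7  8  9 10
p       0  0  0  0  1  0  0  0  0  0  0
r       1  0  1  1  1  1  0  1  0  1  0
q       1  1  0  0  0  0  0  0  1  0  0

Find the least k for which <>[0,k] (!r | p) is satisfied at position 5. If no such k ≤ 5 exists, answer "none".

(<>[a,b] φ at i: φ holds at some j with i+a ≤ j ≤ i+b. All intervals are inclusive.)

Scan j = 5,6,… for (!r | p):
  j=5: fails
  j=6: holds
First hit at j=6, so smallest k = 6-5 = 1.

1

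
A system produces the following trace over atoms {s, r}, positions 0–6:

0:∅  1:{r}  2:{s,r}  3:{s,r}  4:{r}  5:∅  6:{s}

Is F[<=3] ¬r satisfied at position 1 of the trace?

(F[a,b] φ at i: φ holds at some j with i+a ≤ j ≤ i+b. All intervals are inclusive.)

Does not hold

Check ¬r at each j in [1,4]:
  j=1: false
  j=2: false
  j=3: false
  j=4: false
No position in the window satisfies it → formula fails.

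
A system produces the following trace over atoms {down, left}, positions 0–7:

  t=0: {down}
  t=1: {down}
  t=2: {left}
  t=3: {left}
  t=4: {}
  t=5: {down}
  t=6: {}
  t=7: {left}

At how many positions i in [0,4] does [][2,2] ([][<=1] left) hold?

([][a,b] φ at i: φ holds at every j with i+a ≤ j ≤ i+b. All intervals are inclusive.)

Evaluate at each i in [0,4]:
  i=0: ✓ (all of [2,2])
  i=1: ✗ (fails at j=3)
  i=2: ✗ (fails at j=4)
  i=3: ✗ (fails at j=5)
  i=4: ✗ (fails at j=6)
Positions where it holds: {0} → 1.

1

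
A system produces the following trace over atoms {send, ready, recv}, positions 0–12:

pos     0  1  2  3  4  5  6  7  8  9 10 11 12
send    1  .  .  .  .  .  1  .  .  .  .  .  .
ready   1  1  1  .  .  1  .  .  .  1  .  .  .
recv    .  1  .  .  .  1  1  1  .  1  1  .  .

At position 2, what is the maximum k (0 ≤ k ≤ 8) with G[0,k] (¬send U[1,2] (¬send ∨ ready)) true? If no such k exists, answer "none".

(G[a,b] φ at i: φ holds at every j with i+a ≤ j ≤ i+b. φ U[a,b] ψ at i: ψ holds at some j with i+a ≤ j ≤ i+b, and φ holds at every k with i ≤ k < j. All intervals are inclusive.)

(¬send U[1,2] (¬send ∨ ready)) must hold from j=2 onward; find where it first fails.
  j=2: holds
  j=3: holds
  j=4: holds
  j=5: fails
Holds on [2,4], so largest k = 2.

2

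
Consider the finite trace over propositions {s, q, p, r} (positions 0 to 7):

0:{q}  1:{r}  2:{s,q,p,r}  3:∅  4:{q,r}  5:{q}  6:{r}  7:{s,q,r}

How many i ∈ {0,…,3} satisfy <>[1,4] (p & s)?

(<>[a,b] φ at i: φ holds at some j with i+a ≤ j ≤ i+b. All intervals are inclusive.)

2

Evaluate at each i in [0,3]:
  i=0: ✓ (witness j=2)
  i=1: ✓ (witness j=2)
  i=2: ✗ (none in [3,6])
  i=3: ✗ (none in [4,7])
Positions where it holds: {0, 1} → 2.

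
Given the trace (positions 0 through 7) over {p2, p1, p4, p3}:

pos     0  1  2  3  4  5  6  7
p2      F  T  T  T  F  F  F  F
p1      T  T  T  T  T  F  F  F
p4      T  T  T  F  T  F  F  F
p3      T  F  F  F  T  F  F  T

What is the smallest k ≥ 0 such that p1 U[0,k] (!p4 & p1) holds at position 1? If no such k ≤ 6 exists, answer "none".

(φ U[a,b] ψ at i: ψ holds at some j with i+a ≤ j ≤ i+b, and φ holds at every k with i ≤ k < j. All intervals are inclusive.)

2

Need earliest j ≥ 1 with (!p4 & p1), and p1 at every k in [1,j-1].
  j=1: rhs fails.
  j=2: rhs fails.
  j=3: rhs holds; lhs holds on [1,2]. k = 2.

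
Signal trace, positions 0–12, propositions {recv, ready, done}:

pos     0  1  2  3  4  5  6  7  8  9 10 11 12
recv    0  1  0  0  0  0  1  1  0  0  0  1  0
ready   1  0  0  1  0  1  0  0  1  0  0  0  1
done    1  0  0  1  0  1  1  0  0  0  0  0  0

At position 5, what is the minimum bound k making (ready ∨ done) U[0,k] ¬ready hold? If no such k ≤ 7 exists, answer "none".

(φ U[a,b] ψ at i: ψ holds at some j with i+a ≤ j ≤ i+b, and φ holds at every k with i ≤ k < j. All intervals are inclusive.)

Need earliest j ≥ 5 with ¬ready, and (ready ∨ done) at every k in [5,j-1].
  j=5: rhs fails.
  j=6: rhs holds; lhs holds on [5,5]. k = 1.

1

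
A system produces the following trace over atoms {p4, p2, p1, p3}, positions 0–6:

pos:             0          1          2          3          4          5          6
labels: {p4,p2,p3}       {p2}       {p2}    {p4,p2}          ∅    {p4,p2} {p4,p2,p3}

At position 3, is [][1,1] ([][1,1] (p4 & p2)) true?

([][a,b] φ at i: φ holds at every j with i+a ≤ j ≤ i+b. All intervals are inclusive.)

Yes

Check [][1,1] (p4 & p2) at every j in [4,4]:
  j=4: holds on [5,5]
All positions satisfy it → formula holds.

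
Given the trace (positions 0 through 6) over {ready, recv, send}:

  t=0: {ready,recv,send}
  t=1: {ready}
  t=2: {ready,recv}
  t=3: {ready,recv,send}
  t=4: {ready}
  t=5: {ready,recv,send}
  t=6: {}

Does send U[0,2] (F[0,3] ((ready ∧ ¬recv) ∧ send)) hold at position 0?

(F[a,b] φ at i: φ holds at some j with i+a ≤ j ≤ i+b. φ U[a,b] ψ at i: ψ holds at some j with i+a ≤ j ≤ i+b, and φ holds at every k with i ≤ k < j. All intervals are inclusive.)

Does not hold

Need some j in [0,2] with F[0,3] ((ready ∧ ¬recv) ∧ send), and send at every k in [0,j-1].
  j=0: F[0,3] ((ready ∧ ¬recv) ∧ send) — fails (none in [0,3]).
  j=1: F[0,3] ((ready ∧ ¬recv) ∧ send) — fails (none in [1,4]).
  j=2: F[0,3] ((ready ∧ ¬recv) ∧ send) — fails (none in [2,5]).
No j in the window works → until fails.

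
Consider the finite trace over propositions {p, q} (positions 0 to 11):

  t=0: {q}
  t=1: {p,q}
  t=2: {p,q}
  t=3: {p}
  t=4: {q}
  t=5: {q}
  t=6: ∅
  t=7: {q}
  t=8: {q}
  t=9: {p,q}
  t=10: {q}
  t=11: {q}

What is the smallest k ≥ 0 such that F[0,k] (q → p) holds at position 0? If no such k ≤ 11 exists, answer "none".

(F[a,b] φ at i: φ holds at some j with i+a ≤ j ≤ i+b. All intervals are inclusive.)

1

Scan j = 0,1,… for (q → p):
  j=0: fails
  j=1: holds
First hit at j=1, so smallest k = 1-0 = 1.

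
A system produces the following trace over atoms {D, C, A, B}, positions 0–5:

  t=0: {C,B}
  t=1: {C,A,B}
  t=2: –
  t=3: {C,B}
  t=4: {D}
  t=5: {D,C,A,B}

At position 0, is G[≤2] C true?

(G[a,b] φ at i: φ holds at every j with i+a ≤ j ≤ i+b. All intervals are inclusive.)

False

Check C at every j in [0,2]:
  j=0: true
  j=1: true
  j=2: false
Fails at j=2 → formula fails.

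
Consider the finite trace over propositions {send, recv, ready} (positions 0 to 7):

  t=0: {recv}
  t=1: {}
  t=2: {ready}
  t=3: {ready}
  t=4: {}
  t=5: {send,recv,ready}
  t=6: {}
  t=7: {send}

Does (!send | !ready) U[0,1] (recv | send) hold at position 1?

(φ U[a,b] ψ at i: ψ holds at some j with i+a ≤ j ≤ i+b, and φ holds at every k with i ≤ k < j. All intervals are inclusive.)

Need some j in [1,2] with (recv | send), and (!send | !ready) at every k in [1,j-1].
  j=1: (recv | send) false.
  j=2: (recv | send) false.
No j in the window works → until fails.

False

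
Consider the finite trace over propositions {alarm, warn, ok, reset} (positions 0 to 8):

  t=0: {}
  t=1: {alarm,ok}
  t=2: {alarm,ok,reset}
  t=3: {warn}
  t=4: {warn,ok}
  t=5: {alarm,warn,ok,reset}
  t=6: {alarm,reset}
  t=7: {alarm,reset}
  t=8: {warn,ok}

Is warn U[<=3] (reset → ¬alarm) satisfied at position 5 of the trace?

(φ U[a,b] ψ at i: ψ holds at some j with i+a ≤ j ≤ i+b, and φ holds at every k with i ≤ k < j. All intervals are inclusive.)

Need some j in [5,8] with (reset → ¬alarm), and warn at every k in [5,j-1].
  j=5: (reset → ¬alarm) false.
  j=6: (reset → ¬alarm) false.
  j=7: (reset → ¬alarm) false.
  j=8: (reset → ¬alarm) holds, but warn fails at k=6 → not this j.
No j in the window works → until fails.

False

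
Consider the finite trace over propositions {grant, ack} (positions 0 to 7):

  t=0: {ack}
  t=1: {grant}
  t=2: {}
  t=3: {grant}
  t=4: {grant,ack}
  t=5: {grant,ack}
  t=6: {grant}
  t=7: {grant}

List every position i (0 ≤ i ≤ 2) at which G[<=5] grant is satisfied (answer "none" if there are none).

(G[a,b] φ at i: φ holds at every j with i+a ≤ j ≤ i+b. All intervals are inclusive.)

Evaluate at each i in [0,2]:
  i=0: ✗ (fails at j=0)
  i=1: ✗ (fails at j=2)
  i=2: ✗ (fails at j=2)

none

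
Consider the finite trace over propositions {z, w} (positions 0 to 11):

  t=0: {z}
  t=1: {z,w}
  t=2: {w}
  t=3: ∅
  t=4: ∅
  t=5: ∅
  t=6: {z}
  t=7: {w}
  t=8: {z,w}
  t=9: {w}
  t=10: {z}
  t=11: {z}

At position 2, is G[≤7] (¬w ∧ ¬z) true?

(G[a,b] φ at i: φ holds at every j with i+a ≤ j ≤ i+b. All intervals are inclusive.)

Check (¬w ∧ ¬z) at every j in [2,9]:
  j=2: false
  j=3: true
  j=4: true
  j=5: true
  j=6: false
  j=7: false
  j=8: false
  j=9: false
Fails at j=2 → formula fails.

No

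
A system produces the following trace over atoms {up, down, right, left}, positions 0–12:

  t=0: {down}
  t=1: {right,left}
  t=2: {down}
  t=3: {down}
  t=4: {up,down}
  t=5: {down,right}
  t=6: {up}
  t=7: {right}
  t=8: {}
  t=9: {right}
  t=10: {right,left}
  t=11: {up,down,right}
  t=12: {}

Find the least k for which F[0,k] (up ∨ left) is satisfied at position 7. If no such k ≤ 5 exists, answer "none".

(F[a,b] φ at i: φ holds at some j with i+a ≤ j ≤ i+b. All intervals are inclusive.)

3

Scan j = 7,8,… for (up ∨ left):
  j=7: fails
  j=8: fails
  j=9: fails
  j=10: holds
First hit at j=10, so smallest k = 10-7 = 3.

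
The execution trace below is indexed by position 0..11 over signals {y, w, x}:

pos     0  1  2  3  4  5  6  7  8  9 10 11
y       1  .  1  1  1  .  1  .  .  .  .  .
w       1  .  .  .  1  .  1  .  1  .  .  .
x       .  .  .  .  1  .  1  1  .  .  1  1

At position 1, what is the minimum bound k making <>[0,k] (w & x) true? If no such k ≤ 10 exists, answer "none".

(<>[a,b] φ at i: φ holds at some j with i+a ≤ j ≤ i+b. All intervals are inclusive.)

Scan j = 1,2,… for (w & x):
  j=1: fails
  j=2: fails
  j=3: fails
  j=4: holds
First hit at j=4, so smallest k = 4-1 = 3.

3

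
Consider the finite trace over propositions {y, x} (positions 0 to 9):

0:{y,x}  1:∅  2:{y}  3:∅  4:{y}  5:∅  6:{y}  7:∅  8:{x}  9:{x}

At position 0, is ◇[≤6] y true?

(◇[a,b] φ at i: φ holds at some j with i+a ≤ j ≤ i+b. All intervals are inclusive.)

True

Check y at each j in [0,6]:
  j=0: true
  j=1: false
  j=2: true
  j=3: false
  j=4: true
  j=5: false
  j=6: true
Found at j=0 → formula holds.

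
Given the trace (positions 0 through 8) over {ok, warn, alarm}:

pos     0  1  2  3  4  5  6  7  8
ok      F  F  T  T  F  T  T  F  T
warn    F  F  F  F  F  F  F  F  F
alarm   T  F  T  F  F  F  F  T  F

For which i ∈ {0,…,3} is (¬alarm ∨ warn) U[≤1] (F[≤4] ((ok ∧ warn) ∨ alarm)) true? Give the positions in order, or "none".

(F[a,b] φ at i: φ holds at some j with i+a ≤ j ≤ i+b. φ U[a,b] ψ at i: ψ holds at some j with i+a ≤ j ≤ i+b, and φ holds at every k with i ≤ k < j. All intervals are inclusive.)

0, 1, 2, 3

Evaluate at each i in [0,3]:
  i=0: ✓ (rhs at j=0)
  i=1: ✓ (rhs at j=1)
  i=2: ✓ (rhs at j=2)
  i=3: ✓ (rhs at j=3)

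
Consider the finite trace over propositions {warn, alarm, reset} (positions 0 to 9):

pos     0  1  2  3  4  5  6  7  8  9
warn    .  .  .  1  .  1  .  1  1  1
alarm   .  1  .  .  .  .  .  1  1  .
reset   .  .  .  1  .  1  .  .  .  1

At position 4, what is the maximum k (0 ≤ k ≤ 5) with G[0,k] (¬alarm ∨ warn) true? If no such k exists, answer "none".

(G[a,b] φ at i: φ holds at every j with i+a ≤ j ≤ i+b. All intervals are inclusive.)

5

(¬alarm ∨ warn) must hold from j=4 onward; find where it first fails.
  j=4: holds
  j=5: holds
  j=6: holds
  j=7: holds
  j=8: holds
  j=9: holds
Holds through j=9; largest k = 5.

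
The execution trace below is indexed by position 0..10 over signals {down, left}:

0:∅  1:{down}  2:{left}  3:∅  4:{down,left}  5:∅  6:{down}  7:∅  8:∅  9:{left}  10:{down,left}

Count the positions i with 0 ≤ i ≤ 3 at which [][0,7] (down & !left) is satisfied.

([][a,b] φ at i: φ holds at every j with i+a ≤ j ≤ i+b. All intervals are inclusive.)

Evaluate at each i in [0,3]:
  i=0: ✗ (fails at j=0)
  i=1: ✗ (fails at j=2)
  i=2: ✗ (fails at j=2)
  i=3: ✗ (fails at j=3)
Positions where it holds: {} → 0.

0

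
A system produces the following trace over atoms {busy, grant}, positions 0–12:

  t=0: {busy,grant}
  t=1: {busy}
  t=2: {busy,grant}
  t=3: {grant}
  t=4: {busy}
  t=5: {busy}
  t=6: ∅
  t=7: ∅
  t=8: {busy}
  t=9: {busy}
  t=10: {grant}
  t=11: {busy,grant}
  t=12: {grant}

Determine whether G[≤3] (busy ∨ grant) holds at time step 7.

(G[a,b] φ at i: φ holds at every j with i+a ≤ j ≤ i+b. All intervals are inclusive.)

Check (busy ∨ grant) at every j in [7,10]:
  j=7: false
  j=8: true
  j=9: true
  j=10: true
Fails at j=7 → formula fails.

Does not hold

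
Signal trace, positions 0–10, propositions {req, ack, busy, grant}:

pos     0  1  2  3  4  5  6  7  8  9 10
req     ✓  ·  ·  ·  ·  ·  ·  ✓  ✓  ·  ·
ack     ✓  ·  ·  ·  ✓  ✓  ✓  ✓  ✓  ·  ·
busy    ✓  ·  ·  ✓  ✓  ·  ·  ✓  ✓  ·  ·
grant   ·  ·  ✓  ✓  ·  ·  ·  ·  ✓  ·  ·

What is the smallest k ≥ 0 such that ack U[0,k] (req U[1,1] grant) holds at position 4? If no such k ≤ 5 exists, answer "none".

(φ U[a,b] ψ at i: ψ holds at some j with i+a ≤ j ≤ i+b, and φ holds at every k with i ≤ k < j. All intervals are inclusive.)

3

Need earliest j ≥ 4 with (req U[1,1] grant), and ack at every k in [4,j-1].
  j=4: rhs fails.
  j=5: rhs fails.
  j=6: rhs fails.
  j=7: rhs holds; lhs holds on [4,6]. k = 3.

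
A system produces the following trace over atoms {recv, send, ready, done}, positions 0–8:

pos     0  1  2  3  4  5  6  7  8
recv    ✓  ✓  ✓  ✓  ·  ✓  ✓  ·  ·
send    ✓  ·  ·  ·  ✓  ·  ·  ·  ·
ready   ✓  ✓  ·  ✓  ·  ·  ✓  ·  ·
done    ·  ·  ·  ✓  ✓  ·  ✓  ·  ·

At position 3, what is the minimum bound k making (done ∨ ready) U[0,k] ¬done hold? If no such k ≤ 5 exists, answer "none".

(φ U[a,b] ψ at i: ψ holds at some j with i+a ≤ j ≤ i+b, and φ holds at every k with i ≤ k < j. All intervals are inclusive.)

Need earliest j ≥ 3 with ¬done, and (done ∨ ready) at every k in [3,j-1].
  j=3: rhs fails.
  j=4: rhs fails.
  j=5: rhs holds; lhs holds on [3,4]. k = 2.

2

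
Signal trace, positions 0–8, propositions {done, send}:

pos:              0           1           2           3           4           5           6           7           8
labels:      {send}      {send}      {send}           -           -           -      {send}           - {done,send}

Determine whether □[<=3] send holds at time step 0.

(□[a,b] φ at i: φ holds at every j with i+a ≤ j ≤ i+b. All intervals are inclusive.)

False

Check send at every j in [0,3]:
  j=0: true
  j=1: true
  j=2: true
  j=3: false
Fails at j=3 → formula fails.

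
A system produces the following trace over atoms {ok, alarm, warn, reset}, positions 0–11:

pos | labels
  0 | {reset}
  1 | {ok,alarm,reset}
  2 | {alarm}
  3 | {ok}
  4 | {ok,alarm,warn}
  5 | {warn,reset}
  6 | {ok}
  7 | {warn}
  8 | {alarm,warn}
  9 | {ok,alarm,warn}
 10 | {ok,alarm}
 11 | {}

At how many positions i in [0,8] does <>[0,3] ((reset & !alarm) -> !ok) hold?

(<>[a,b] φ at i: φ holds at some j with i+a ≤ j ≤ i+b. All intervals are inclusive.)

Evaluate at each i in [0,8]:
  i=0: ✓ (witness j=0)
  i=1: ✓ (witness j=1)
  i=2: ✓ (witness j=2)
  i=3: ✓ (witness j=3)
  i=4: ✓ (witness j=4)
  i=5: ✓ (witness j=5)
  i=6: ✓ (witness j=6)
  i=7: ✓ (witness j=7)
  i=8: ✓ (witness j=8)
Positions where it holds: {0, 1, 2, 3, 4, 5, 6, 7, 8} → 9.

9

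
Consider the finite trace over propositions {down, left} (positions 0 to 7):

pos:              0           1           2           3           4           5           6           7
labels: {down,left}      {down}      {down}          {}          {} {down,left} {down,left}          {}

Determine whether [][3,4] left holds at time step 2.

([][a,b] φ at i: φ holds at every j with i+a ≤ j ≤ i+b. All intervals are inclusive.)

Check left at every j in [5,6]:
  j=5: true
  j=6: true
All positions satisfy it → formula holds.

Holds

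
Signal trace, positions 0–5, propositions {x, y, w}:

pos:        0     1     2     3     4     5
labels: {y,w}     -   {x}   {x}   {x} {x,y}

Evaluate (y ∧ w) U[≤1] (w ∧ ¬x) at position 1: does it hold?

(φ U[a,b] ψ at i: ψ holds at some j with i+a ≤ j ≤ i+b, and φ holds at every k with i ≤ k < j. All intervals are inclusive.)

Does not hold

Need some j in [1,2] with (w ∧ ¬x), and (y ∧ w) at every k in [1,j-1].
  j=1: (w ∧ ¬x) false.
  j=2: (w ∧ ¬x) false.
No j in the window works → until fails.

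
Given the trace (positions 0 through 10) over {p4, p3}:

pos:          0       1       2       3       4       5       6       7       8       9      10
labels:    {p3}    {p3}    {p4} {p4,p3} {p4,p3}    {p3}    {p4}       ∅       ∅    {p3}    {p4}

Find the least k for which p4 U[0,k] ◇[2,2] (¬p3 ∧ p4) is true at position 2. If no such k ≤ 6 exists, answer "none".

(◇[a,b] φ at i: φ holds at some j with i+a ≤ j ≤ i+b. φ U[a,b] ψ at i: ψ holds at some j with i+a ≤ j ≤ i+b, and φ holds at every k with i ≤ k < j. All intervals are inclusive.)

2

Need earliest j ≥ 2 with ◇[2,2] (¬p3 ∧ p4), and p4 at every k in [2,j-1].
  j=2: rhs fails.
  j=3: rhs fails.
  j=4: rhs holds; lhs holds on [2,3]. k = 2.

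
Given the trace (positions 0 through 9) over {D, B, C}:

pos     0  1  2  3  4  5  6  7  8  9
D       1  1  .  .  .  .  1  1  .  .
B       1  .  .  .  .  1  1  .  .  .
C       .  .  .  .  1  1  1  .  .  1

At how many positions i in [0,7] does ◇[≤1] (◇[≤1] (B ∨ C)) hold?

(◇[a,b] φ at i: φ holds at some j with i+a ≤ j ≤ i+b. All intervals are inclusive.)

Evaluate at each i in [0,7]:
  i=0: ✓ (witness j=0)
  i=1: ✗ (none in [1,2])
  i=2: ✓ (witness j=3)
  i=3: ✓ (witness j=3)
  i=4: ✓ (witness j=4)
  i=5: ✓ (witness j=5)
  i=6: ✓ (witness j=6)
  i=7: ✓ (witness j=8)
Positions where it holds: {0, 2, 3, 4, 5, 6, 7} → 7.

7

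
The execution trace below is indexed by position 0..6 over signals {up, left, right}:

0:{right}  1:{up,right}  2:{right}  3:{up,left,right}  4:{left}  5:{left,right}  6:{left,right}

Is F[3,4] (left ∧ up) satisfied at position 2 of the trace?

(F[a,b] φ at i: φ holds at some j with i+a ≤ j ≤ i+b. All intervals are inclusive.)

Check (left ∧ up) at each j in [5,6]:
  j=5: false
  j=6: false
No position in the window satisfies it → formula fails.

False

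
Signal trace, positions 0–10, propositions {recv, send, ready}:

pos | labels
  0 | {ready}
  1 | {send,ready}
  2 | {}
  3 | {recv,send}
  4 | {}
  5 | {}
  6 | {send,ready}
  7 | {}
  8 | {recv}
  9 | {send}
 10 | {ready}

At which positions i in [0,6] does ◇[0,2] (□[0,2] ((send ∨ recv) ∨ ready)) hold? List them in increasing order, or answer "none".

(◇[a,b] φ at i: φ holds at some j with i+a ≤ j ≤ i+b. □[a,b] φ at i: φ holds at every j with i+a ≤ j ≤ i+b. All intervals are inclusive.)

6

Evaluate at each i in [0,6]:
  i=0: ✗ (none in [0,2])
  i=1: ✗ (none in [1,3])
  i=2: ✗ (none in [2,4])
  i=3: ✗ (none in [3,5])
  i=4: ✗ (none in [4,6])
  i=5: ✗ (none in [5,7])
  i=6: ✓ (witness j=8)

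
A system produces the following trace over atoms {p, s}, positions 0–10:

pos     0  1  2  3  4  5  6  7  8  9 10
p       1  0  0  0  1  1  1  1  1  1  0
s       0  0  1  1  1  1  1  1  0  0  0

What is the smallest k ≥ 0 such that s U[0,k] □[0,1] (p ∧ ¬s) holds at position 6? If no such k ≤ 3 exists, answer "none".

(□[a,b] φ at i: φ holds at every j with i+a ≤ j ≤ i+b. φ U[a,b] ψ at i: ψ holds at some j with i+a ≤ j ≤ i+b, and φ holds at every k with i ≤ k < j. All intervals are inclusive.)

2

Need earliest j ≥ 6 with □[0,1] (p ∧ ¬s), and s at every k in [6,j-1].
  j=6: rhs fails.
  j=7: rhs fails.
  j=8: rhs holds; lhs holds on [6,7]. k = 2.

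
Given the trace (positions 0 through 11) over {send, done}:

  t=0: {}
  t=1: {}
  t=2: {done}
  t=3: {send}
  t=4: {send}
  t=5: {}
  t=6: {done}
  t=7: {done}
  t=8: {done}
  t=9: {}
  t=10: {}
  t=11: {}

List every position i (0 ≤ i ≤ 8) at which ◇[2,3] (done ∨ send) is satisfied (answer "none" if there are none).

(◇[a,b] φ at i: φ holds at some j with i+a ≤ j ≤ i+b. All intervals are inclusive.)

0, 1, 2, 3, 4, 5, 6

Evaluate at each i in [0,8]:
  i=0: ✓ (witness j=2)
  i=1: ✓ (witness j=3)
  i=2: ✓ (witness j=4)
  i=3: ✓ (witness j=6)
  i=4: ✓ (witness j=6)
  i=5: ✓ (witness j=7)
  i=6: ✓ (witness j=8)
  i=7: ✗ (none in [9,10])
  i=8: ✗ (none in [10,11])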